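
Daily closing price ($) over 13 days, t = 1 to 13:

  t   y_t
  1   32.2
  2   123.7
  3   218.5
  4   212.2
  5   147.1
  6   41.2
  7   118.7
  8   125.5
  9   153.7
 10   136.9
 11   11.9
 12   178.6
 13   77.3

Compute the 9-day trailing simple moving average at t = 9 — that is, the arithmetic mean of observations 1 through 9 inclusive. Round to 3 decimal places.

Sum of periods 1–9: 32.2 + 123.7 + 218.5 + 212.2 + 147.1 + 41.2 + 118.7 + 125.5 + 153.7 = 1172.8
Divide by 9: 1172.8 / 9 = 130.311

130.311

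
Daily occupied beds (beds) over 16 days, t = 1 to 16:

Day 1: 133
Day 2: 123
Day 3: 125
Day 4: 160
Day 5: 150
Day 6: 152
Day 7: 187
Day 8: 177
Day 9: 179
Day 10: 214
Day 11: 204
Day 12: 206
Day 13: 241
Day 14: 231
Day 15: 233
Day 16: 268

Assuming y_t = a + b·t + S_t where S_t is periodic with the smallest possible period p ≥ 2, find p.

First differences y_{t+1} − y_t: -10, 2, 35, -10, 2, 35, -10, 2, …
The difference pattern repeats every 3 terms and not for any smaller step, so p = 3.

3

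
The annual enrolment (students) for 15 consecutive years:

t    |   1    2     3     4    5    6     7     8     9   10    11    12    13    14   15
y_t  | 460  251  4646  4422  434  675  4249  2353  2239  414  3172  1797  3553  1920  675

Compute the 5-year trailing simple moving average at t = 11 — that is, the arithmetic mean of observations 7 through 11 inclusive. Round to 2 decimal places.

2485.40

Sum of periods 7–11: 4249 + 2353 + 2239 + 414 + 3172 = 12427
Divide by 5: 12427 / 5 = 2485.40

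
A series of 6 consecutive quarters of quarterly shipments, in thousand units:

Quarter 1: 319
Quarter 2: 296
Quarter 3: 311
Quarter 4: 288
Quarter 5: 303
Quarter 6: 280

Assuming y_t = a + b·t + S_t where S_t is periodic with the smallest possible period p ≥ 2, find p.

2

First differences y_{t+1} − y_t: -23, 15, -23, 15, -23, …
The difference pattern repeats every 2 terms and not for any smaller step, so p = 2.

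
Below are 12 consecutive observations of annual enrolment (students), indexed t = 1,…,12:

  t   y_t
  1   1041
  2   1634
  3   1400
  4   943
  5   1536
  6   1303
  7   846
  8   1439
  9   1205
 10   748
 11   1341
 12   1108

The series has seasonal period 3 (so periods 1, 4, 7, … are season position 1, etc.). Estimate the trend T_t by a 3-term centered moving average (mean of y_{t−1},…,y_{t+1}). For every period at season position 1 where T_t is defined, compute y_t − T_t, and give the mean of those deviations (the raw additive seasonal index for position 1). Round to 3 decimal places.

-350.000

Season position 1 occurs at t = 4, 7, 10 (where T_t is defined).
t=4: T_4 = 1293.00000; y_4 − T_4 = 943 − 1293.00000 = -350.00000
t=7: T_7 = 1196.00000; y_7 − T_7 = 846 − 1196.00000 = -350.00000
t=10: T_10 = 1098.00000; y_10 − T_10 = 748 − 1098.00000 = -350.00000
Mean deviation: (-350.00000 + -350.00000 + -350.00000) / 3 = -350.000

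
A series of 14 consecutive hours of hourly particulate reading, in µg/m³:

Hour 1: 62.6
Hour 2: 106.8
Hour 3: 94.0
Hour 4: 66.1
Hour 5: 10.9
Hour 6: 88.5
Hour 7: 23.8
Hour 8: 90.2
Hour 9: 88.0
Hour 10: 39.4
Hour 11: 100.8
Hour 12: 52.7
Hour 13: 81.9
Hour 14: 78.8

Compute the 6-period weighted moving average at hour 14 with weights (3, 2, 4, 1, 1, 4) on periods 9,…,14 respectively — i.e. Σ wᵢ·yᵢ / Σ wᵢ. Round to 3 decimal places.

79.720

Weighted sum: 3·88.0 + 2·39.4 + 4·100.8 + 1·52.7 + 1·81.9 + 4·78.8 = 264.0 + 78.8 + 403.2 + 52.7 + 81.9 + 315.2 = 1195.8
Weight total: 3 + 2 + 4 + 1 + 1 + 4 = 15
WMA = 1195.8 / 15 = 79.720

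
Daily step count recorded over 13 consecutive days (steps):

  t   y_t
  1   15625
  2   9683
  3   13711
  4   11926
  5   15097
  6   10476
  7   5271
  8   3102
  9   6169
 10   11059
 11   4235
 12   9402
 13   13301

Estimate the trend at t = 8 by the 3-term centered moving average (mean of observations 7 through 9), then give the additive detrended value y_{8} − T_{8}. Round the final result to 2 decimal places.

-1745.33

Trend T_8 = (5271 + 3102 + 6169) / 3 = 14542/3 = 4847.3333
Detrended value: 3102 − 4847.3333 = -1745.33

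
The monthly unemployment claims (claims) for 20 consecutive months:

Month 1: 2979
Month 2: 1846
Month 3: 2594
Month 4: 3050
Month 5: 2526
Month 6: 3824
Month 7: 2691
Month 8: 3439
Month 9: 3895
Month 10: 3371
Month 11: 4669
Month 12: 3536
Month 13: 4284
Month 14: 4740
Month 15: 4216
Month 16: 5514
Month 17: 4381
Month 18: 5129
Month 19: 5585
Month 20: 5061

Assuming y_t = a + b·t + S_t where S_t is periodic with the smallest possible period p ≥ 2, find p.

5

First differences y_{t+1} − y_t: -1133, 748, 456, -524, 1298, -1133, 748, 456, -524, 1298, -1133, 748, …
The difference pattern repeats every 5 terms and not for any smaller step, so p = 5.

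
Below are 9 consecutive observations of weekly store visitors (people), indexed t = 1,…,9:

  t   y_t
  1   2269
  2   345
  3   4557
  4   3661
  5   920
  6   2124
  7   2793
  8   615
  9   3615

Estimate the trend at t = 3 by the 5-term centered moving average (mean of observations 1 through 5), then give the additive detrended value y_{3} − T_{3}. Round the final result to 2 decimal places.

2206.60

Trend T_3 = (2269 + 345 + 4557 + 3661 + 920) / 5 = 11752/5 = 2350.4000
Detrended value: 4557 − 2350.4000 = 2206.60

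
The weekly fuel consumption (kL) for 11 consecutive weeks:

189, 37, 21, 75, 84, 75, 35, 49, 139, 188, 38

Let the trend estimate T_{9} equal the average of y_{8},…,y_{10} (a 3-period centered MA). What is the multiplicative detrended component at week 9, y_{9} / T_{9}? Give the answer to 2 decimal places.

Trend T_9 = (49 + 139 + 188) / 3 = 376/3 = 125.3333
Ratio to trend: 139 / 125.3333 = 1.11

1.11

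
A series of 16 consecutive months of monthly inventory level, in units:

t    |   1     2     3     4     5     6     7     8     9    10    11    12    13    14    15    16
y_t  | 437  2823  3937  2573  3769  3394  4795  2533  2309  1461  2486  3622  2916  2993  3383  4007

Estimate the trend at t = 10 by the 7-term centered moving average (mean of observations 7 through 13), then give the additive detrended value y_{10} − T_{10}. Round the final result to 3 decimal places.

-1413.571

Trend T_10 = (4795 + 2533 + 2309 + 1461 + 2486 + 3622 + 2916) / 7 = 20122/7 = 2874.57143
Detrended value: 1461 − 2874.57143 = -1413.571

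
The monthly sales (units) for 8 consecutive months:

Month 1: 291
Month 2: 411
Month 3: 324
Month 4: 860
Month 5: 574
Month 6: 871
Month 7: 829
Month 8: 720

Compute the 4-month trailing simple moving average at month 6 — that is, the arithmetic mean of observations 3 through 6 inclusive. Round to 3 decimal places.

Sum of periods 3–6: 324 + 860 + 574 + 871 = 2629
Divide by 4: 2629 / 4 = 657.250

657.250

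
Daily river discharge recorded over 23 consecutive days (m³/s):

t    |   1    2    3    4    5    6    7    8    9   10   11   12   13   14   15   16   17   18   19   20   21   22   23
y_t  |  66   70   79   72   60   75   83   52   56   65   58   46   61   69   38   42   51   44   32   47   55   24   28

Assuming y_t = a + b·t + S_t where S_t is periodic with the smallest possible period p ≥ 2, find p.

First differences y_{t+1} − y_t: 4, 9, -7, -12, 15, 8, -31, 4, 9, -7, -12, 15, 8, -31, 4, 9, …
The difference pattern repeats every 7 terms and not for any smaller step, so p = 7.

7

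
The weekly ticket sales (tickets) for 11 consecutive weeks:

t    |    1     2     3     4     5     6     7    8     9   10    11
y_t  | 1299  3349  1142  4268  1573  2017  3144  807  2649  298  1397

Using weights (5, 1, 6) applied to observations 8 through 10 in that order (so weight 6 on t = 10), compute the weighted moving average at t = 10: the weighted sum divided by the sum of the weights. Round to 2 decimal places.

706.00

Weighted sum: 5·807 + 1·2649 + 6·298 = 4035 + 2649 + 1788 = 8472
Weight total: 5 + 1 + 6 = 12
WMA = 8472 / 12 = 706.00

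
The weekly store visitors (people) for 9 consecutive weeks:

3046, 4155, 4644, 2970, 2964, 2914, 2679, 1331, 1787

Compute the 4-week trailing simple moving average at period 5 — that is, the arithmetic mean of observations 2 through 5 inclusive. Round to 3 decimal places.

Sum of periods 2–5: 4155 + 4644 + 2970 + 2964 = 14733
Divide by 4: 14733 / 4 = 3683.250

3683.250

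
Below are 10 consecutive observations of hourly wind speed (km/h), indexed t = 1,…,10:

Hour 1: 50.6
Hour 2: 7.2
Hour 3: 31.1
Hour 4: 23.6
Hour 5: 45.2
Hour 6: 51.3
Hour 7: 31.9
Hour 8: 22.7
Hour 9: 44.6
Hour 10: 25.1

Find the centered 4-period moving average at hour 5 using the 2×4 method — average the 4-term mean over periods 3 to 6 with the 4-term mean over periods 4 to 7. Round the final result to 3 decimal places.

Sum over 3–6: 31.1 + 23.6 + 45.2 + 51.3 = 151.2
Sum over 4–7: 23.6 + 45.2 + 51.3 + 31.9 = 152.0
CMA at t=5 = (151.2 + 152.0) / (2·4) = 303.2 / 8 = 37.900

37.900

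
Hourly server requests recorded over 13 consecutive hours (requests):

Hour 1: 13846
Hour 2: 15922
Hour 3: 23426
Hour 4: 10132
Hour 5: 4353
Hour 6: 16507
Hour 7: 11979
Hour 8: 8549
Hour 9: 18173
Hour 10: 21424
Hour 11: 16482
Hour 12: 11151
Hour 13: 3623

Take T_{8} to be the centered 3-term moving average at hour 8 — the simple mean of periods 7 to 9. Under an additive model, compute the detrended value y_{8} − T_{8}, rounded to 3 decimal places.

Trend T_8 = (11979 + 8549 + 18173) / 3 = 38701/3 = 12900.33333
Detrended value: 8549 − 12900.33333 = -4351.333

-4351.333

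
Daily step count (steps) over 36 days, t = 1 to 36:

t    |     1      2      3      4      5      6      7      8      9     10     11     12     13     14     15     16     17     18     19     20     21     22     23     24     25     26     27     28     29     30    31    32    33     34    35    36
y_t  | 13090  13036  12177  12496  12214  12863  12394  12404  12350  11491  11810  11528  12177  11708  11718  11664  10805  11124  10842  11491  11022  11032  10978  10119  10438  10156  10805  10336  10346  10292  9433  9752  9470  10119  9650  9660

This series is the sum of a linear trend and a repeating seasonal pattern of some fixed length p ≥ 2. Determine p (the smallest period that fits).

First differences y_{t+1} − y_t: -54, -859, 319, -282, 649, -469, 10, -54, -859, 319, -282, 649, -469, 10, -54, -859, …
The difference pattern repeats every 7 terms and not for any smaller step, so p = 7.

7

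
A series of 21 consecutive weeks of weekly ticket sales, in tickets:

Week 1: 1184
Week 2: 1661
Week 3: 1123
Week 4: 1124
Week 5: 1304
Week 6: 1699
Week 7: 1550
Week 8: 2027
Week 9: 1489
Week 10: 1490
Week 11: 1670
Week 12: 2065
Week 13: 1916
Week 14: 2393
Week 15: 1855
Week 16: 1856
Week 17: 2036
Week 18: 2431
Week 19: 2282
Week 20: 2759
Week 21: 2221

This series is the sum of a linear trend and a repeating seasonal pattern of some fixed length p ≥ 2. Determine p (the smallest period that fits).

First differences y_{t+1} − y_t: 477, -538, 1, 180, 395, -149, 477, -538, 1, 180, 395, -149, 477, -538, …
The difference pattern repeats every 6 terms and not for any smaller step, so p = 6.

6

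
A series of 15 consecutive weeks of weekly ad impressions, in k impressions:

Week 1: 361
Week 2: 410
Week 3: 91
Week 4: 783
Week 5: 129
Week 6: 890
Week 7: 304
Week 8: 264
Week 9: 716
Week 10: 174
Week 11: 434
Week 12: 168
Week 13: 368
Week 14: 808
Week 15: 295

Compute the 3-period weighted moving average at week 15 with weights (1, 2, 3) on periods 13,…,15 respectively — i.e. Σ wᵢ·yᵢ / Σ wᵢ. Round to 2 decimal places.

Weighted sum: 1·368 + 2·808 + 3·295 = 368 + 1616 + 885 = 2869
Weight total: 1 + 2 + 3 = 6
WMA = 2869 / 6 = 478.17

478.17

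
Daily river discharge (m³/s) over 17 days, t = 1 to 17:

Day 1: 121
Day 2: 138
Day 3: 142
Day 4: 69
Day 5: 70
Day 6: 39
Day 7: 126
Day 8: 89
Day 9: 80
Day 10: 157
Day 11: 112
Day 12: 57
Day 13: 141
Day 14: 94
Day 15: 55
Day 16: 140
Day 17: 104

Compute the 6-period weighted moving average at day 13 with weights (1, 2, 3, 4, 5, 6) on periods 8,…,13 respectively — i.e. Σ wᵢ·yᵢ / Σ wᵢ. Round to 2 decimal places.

109.48

Weighted sum: 1·89 + 2·80 + 3·157 + 4·112 + 5·57 + 6·141 = 89 + 160 + 471 + 448 + 285 + 846 = 2299
Weight total: 1 + 2 + 3 + 4 + 5 + 6 = 21
WMA = 2299 / 21 = 109.48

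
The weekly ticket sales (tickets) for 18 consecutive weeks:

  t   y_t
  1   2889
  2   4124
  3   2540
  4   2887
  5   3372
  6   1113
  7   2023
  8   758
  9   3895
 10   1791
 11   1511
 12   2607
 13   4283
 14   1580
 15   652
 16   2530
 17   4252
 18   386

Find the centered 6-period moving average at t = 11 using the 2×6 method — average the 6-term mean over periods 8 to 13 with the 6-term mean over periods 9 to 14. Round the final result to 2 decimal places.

2542.67

Sum over 8–13: 758 + 3895 + 1791 + 1511 + 2607 + 4283 = 14845
Sum over 9–14: 3895 + 1791 + 1511 + 2607 + 4283 + 1580 = 15667
CMA at t=11 = (14845 + 15667) / (2·6) = 30512 / 12 = 2542.67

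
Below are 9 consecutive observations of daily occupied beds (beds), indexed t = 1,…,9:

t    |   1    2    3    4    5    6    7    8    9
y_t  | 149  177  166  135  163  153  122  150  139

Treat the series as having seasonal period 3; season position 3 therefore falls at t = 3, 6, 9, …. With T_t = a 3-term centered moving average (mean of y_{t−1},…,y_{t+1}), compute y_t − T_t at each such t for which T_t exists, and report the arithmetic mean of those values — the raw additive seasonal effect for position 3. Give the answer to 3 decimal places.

Season position 3 occurs at t = 3, 6 (where T_t is defined).
t=3: T_3 = 159.33333; y_3 − T_3 = 166 − 159.33333 = 6.66667
t=6: T_6 = 146.00000; y_6 − T_6 = 153 − 146.00000 = 7.00000
Mean deviation: (6.66667 + 7.00000) / 2 = 6.833

6.833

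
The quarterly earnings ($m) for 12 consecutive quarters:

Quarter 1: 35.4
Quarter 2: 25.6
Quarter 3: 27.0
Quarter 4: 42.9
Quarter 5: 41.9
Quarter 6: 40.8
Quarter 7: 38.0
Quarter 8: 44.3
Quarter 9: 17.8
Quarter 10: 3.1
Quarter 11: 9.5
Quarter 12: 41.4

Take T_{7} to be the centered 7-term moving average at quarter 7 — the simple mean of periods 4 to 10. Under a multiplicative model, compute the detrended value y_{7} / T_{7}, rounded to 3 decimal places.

Trend T_7 = (42.9 + 41.9 + 40.8 + 38.0 + 44.3 + 17.8 + 3.1) / 7 = 228.8/7 = 32.68571
Ratio to trend: 38.0 / 32.68571 = 1.163

1.163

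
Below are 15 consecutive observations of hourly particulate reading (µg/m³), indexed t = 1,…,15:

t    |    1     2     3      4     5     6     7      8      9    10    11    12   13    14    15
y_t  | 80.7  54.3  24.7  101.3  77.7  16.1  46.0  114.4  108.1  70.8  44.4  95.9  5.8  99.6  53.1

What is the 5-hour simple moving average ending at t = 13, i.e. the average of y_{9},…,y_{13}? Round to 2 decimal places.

65.00

Sum of periods 9–13: 108.1 + 70.8 + 44.4 + 95.9 + 5.8 = 325.0
Divide by 5: 325.0 / 5 = 65.00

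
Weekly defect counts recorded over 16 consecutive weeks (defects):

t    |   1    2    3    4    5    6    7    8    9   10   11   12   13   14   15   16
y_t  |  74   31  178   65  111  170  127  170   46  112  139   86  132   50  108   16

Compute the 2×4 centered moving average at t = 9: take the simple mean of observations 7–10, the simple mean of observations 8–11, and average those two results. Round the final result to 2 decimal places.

Sum over 7–10: 127 + 170 + 46 + 112 = 455
Sum over 8–11: 170 + 46 + 112 + 139 = 467
CMA at t=9 = (455 + 467) / (2·4) = 922 / 8 = 115.25

115.25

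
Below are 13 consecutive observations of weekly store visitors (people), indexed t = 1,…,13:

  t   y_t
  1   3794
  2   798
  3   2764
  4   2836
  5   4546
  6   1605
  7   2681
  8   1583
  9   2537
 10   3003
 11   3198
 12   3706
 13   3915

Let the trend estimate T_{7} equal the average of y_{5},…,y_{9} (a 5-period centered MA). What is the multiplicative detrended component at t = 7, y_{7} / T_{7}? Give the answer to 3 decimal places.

Trend T_7 = (4546 + 1605 + 2681 + 1583 + 2537) / 5 = 12952/5 = 2590.40000
Ratio to trend: 2681 / 2590.40000 = 1.035

1.035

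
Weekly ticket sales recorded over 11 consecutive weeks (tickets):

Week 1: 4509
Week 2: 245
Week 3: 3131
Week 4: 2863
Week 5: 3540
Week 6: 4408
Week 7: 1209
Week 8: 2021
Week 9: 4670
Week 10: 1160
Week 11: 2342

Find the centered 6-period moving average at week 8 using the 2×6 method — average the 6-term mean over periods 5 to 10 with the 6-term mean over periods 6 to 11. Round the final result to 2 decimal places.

Sum over 5–10: 3540 + 4408 + 1209 + 2021 + 4670 + 1160 = 17008
Sum over 6–11: 4408 + 1209 + 2021 + 4670 + 1160 + 2342 = 15810
CMA at t=8 = (17008 + 15810) / (2·6) = 32818 / 12 = 2734.83

2734.83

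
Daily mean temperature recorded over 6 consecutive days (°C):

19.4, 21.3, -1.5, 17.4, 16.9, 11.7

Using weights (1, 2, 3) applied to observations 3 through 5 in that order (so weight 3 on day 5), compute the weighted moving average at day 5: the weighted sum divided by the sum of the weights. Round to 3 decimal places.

Weighted sum: 1·-1.5 + 2·17.4 + 3·16.9 = -1.5 + 34.8 + 50.7 = 84.0
Weight total: 1 + 2 + 3 = 6
WMA = 84.0 / 6 = 14.000

14.000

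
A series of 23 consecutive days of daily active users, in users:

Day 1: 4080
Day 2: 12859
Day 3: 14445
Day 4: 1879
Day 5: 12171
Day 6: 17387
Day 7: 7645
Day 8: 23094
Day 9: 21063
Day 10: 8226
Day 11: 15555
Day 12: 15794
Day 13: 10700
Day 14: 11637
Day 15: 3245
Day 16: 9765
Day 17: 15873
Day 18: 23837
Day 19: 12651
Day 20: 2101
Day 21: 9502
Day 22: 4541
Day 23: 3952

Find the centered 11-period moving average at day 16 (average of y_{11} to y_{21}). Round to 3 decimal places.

11878.182

Sum of periods 11–21: 15555 + 15794 + 10700 + 11637 + 3245 + 9765 + 15873 + 23837 + 12651 + 2101 + 9502 = 130660
Divide by 11: 130660 / 11 = 11878.182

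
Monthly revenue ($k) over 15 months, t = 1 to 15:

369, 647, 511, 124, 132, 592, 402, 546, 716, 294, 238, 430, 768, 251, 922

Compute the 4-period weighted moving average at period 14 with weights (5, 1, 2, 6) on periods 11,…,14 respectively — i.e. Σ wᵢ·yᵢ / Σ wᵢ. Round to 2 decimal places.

Weighted sum: 5·238 + 1·430 + 2·768 + 6·251 = 1190 + 430 + 1536 + 1506 = 4662
Weight total: 5 + 1 + 2 + 6 = 14
WMA = 4662 / 14 = 333.00

333.00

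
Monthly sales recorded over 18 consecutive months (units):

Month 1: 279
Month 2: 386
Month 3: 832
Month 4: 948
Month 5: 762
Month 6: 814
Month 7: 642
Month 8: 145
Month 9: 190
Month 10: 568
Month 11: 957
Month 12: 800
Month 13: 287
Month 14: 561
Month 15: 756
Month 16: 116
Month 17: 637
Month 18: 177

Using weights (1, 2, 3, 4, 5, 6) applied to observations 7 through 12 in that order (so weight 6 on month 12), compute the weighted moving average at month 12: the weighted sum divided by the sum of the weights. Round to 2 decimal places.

636.14

Weighted sum: 1·642 + 2·145 + 3·190 + 4·568 + 5·957 + 6·800 = 642 + 290 + 570 + 2272 + 4785 + 4800 = 13359
Weight total: 1 + 2 + 3 + 4 + 5 + 6 = 21
WMA = 13359 / 21 = 636.14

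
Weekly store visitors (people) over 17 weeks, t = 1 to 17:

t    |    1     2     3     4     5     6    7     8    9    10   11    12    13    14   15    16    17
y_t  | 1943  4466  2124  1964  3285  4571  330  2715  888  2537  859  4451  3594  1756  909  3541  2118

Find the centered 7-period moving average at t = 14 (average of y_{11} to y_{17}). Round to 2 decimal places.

Sum of periods 11–17: 859 + 4451 + 3594 + 1756 + 909 + 3541 + 2118 = 17228
Divide by 7: 17228 / 7 = 2461.14

2461.14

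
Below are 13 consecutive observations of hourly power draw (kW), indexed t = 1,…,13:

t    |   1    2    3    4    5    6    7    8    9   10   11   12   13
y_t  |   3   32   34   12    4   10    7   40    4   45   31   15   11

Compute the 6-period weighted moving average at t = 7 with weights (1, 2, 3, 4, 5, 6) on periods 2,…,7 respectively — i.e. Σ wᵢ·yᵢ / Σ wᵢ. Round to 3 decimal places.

Weighted sum: 1·32 + 2·34 + 3·12 + 4·4 + 5·10 + 6·7 = 32 + 68 + 36 + 16 + 50 + 42 = 244
Weight total: 1 + 2 + 3 + 4 + 5 + 6 = 21
WMA = 244 / 21 = 11.619

11.619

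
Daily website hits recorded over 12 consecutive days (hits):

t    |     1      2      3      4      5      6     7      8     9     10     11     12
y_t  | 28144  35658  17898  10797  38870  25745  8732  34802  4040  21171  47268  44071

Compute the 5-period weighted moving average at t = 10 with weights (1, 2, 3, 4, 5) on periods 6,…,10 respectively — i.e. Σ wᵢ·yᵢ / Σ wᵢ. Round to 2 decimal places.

17975.33

Weighted sum: 1·25745 + 2·8732 + 3·34802 + 4·4040 + 5·21171 = 25745 + 17464 + 104406 + 16160 + 105855 = 269630
Weight total: 1 + 2 + 3 + 4 + 5 = 15
WMA = 269630 / 15 = 17975.33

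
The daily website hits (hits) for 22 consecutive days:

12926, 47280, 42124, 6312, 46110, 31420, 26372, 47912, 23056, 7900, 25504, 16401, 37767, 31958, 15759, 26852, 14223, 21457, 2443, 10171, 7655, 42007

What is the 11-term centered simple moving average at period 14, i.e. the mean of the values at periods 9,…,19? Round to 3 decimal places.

20301.818

Sum of periods 9–19: 23056 + 7900 + 25504 + 16401 + 37767 + 31958 + 15759 + 26852 + 14223 + 21457 + 2443 = 223320
Divide by 11: 223320 / 11 = 20301.818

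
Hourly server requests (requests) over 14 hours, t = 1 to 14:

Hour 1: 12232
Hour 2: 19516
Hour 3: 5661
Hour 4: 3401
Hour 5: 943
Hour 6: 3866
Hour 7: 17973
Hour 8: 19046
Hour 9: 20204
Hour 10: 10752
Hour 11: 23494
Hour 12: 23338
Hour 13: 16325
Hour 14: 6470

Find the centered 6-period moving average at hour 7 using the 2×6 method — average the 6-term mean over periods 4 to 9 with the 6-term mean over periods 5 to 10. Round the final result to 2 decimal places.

Sum over 4–9: 3401 + 943 + 3866 + 17973 + 19046 + 20204 = 65433
Sum over 5–10: 943 + 3866 + 17973 + 19046 + 20204 + 10752 = 72784
CMA at t=7 = (65433 + 72784) / (2·6) = 138217 / 12 = 11518.08

11518.08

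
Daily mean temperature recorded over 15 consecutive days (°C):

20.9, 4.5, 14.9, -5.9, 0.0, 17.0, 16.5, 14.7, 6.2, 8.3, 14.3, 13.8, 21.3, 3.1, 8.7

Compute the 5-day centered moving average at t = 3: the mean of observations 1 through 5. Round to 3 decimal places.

6.880

Sum of periods 1–5: 20.9 + 4.5 + 14.9 + (-5.9) + 0.0 = 34.4
Divide by 5: 34.4 / 5 = 6.880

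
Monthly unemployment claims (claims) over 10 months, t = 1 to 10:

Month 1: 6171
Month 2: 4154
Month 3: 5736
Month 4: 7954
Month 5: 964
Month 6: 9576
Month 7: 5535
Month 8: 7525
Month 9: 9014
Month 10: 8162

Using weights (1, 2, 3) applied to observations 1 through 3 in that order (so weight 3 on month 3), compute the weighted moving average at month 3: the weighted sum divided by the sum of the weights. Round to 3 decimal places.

5281.167

Weighted sum: 1·6171 + 2·4154 + 3·5736 = 6171 + 8308 + 17208 = 31687
Weight total: 1 + 2 + 3 = 6
WMA = 31687 / 6 = 5281.167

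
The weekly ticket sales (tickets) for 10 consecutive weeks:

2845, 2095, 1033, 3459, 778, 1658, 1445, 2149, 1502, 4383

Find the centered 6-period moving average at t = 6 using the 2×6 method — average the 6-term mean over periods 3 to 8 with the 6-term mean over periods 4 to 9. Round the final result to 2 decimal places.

Sum over 3–8: 1033 + 3459 + 778 + 1658 + 1445 + 2149 = 10522
Sum over 4–9: 3459 + 778 + 1658 + 1445 + 2149 + 1502 = 10991
CMA at t=6 = (10522 + 10991) / (2·6) = 21513 / 12 = 1792.75

1792.75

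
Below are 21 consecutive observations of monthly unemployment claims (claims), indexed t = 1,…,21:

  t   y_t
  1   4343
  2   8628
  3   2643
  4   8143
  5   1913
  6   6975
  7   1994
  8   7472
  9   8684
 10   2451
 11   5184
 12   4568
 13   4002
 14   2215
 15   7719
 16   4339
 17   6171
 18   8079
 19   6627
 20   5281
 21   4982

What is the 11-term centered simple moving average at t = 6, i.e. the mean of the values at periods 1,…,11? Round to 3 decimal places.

5311.818

Sum of periods 1–11: 4343 + 8628 + 2643 + 8143 + 1913 + 6975 + 1994 + 7472 + 8684 + 2451 + 5184 = 58430
Divide by 11: 58430 / 11 = 5311.818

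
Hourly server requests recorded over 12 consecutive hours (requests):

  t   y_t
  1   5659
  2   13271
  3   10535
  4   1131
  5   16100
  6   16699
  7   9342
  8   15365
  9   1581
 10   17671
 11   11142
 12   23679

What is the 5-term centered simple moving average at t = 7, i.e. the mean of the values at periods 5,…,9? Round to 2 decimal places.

Sum of periods 5–9: 16100 + 16699 + 9342 + 15365 + 1581 = 59087
Divide by 5: 59087 / 5 = 11817.40

11817.40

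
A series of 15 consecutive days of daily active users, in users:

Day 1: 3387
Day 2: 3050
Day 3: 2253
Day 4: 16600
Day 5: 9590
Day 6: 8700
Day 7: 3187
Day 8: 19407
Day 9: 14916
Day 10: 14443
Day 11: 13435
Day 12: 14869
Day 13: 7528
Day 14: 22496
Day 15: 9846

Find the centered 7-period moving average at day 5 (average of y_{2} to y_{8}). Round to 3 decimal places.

8969.571

Sum of periods 2–8: 3050 + 2253 + 16600 + 9590 + 8700 + 3187 + 19407 = 62787
Divide by 7: 62787 / 7 = 8969.571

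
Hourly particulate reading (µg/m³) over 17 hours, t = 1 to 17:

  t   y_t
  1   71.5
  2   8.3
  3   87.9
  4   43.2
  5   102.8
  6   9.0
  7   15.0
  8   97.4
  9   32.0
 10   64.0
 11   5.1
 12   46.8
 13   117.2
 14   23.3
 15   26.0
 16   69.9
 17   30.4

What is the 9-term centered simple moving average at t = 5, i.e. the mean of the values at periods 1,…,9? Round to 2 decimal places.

51.90

Sum of periods 1–9: 71.5 + 8.3 + 87.9 + 43.2 + 102.8 + 9.0 + 15.0 + 97.4 + 32.0 = 467.1
Divide by 9: 467.1 / 9 = 51.90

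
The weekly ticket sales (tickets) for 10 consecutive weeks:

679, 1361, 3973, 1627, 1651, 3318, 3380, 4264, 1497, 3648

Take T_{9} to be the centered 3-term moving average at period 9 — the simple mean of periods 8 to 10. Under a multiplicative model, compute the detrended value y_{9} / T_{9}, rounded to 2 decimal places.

Trend T_9 = (4264 + 1497 + 3648) / 3 = 9409/3 = 3136.3333
Ratio to trend: 1497 / 3136.3333 = 0.48

0.48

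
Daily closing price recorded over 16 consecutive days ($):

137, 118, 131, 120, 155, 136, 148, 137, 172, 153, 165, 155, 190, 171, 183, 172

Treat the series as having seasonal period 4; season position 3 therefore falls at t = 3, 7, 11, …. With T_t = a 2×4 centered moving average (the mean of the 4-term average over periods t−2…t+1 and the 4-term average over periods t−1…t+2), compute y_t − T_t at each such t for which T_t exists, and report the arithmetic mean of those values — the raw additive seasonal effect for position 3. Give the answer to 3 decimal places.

Season position 3 occurs at t = 3, 7, 11 (where T_t is defined).
t=3: T_3 = 128.75000; y_3 − T_3 = 131 − 128.75000 = 2.25000
t=7: T_7 = 146.12500; y_7 − T_7 = 148 − 146.12500 = 1.87500
t=11: T_11 = 163.50000; y_11 − T_11 = 165 − 163.50000 = 1.50000
Mean deviation: (2.25000 + 1.87500 + 1.50000) / 3 = 1.875

1.875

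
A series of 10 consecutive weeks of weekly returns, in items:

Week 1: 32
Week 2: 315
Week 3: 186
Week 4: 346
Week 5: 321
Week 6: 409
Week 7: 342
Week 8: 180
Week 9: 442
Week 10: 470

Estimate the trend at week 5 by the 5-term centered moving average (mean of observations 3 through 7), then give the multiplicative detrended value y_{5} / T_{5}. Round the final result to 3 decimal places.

1.001

Trend T_5 = (186 + 346 + 321 + 409 + 342) / 5 = 1604/5 = 320.80000
Ratio to trend: 321 / 320.80000 = 1.001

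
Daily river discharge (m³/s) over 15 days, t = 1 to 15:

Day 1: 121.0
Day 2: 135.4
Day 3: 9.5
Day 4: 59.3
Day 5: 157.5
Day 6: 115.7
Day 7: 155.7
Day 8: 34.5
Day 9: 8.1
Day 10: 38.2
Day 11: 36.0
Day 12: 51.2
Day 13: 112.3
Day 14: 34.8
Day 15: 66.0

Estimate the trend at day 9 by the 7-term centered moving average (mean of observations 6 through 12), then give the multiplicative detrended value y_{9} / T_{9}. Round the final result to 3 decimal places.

Trend T_9 = (115.7 + 155.7 + 34.5 + 8.1 + 38.2 + 36.0 + 51.2) / 7 = 439.4/7 = 62.77143
Ratio to trend: 8.1 / 62.77143 = 0.129

0.129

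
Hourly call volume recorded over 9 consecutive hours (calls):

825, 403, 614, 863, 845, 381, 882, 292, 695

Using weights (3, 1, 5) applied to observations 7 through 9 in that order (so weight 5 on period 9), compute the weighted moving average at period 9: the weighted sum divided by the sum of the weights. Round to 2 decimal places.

Weighted sum: 3·882 + 1·292 + 5·695 = 2646 + 292 + 3475 = 6413
Weight total: 3 + 1 + 5 = 9
WMA = 6413 / 9 = 712.56

712.56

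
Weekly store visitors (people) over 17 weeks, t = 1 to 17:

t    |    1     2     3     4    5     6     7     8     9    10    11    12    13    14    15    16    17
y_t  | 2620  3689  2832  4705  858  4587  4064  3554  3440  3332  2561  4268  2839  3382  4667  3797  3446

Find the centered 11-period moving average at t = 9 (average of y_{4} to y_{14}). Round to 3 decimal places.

3417.273

Sum of periods 4–14: 4705 + 858 + 4587 + 4064 + 3554 + 3440 + 3332 + 2561 + 4268 + 2839 + 3382 = 37590
Divide by 11: 37590 / 11 = 3417.273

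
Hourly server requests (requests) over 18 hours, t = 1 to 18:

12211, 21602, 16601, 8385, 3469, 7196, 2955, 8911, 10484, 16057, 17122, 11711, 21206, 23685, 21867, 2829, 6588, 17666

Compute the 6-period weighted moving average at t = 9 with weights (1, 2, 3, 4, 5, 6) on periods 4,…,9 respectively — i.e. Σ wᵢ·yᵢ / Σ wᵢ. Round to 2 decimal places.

7437.62

Weighted sum: 1·8385 + 2·3469 + 3·7196 + 4·2955 + 5·8911 + 6·10484 = 8385 + 6938 + 21588 + 11820 + 44555 + 62904 = 156190
Weight total: 1 + 2 + 3 + 4 + 5 + 6 = 21
WMA = 156190 / 21 = 7437.62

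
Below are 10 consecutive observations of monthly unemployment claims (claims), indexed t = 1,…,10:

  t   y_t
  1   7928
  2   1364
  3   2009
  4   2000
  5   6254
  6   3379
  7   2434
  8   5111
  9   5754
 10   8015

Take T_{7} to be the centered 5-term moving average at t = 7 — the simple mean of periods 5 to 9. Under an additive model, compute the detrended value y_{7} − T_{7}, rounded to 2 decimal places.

-2152.40

Trend T_7 = (6254 + 3379 + 2434 + 5111 + 5754) / 5 = 22932/5 = 4586.4000
Detrended value: 2434 − 4586.4000 = -2152.40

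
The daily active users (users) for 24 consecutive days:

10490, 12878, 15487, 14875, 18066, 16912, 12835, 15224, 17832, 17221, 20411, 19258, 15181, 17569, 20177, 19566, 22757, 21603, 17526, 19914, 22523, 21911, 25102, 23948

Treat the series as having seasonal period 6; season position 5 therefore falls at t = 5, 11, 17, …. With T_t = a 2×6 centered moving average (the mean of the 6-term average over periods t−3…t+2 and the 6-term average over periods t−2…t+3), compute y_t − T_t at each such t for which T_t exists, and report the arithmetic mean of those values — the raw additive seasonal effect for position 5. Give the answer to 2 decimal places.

2694.89

Season position 5 occurs at t = 5, 11, 17 (where T_t is defined).
t=5: T_5 = 15371.0000; y_5 − T_5 = 18066 − 15371.0000 = 2695.0000
t=11: T_11 = 17716.5833; y_11 − T_11 = 20411 − 17716.5833 = 2694.4167
t=17: T_17 = 20061.7500; y_17 − T_17 = 22757 − 20061.7500 = 2695.2500
Mean deviation: (2695.0000 + 2694.4167 + 2695.2500) / 3 = 2694.89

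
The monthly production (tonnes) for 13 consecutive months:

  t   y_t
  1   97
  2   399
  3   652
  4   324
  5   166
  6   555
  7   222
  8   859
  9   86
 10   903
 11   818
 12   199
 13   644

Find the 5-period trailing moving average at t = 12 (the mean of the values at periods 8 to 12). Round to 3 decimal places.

573.000

Sum of periods 8–12: 859 + 86 + 903 + 818 + 199 = 2865
Divide by 5: 2865 / 5 = 573.000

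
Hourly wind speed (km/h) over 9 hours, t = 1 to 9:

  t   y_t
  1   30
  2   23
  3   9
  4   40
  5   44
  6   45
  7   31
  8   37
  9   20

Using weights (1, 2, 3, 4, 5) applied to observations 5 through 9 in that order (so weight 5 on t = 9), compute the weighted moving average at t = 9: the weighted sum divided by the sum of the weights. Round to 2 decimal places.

Weighted sum: 1·44 + 2·45 + 3·31 + 4·37 + 5·20 = 44 + 90 + 93 + 148 + 100 = 475
Weight total: 1 + 2 + 3 + 4 + 5 = 15
WMA = 475 / 15 = 31.67

31.67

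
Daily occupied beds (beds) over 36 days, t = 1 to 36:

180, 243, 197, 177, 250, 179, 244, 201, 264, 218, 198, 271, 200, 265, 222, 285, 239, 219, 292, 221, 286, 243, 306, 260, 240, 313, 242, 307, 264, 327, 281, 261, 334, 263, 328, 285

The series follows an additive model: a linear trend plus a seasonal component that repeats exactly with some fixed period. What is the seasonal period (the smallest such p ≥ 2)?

7

First differences y_{t+1} − y_t: 63, -46, -20, 73, -71, 65, -43, 63, -46, -20, 73, -71, 65, -43, 63, -46, …
The difference pattern repeats every 7 terms and not for any smaller step, so p = 7.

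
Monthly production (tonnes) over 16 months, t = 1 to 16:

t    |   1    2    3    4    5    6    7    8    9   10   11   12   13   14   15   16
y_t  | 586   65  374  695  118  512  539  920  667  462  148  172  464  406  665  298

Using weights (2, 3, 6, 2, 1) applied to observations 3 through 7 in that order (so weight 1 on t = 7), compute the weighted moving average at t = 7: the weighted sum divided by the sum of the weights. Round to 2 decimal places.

364.57

Weighted sum: 2·374 + 3·695 + 6·118 + 2·512 + 1·539 = 748 + 2085 + 708 + 1024 + 539 = 5104
Weight total: 2 + 3 + 6 + 2 + 1 = 14
WMA = 5104 / 14 = 364.57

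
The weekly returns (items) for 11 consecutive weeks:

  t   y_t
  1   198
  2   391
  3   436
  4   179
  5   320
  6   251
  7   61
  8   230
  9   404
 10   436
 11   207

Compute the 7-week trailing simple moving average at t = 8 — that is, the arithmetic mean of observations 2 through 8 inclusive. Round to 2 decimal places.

Sum of periods 2–8: 391 + 436 + 179 + 320 + 251 + 61 + 230 = 1868
Divide by 7: 1868 / 7 = 266.86

266.86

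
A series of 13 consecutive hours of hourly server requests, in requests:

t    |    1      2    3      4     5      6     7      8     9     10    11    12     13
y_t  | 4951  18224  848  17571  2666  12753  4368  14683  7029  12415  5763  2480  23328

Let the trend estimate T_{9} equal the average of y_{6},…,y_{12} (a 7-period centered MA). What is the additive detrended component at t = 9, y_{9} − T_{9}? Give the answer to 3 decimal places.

Trend T_9 = (12753 + 4368 + 14683 + 7029 + 12415 + 5763 + 2480) / 7 = 59491/7 = 8498.71429
Detrended value: 7029 − 8498.71429 = -1469.714

-1469.714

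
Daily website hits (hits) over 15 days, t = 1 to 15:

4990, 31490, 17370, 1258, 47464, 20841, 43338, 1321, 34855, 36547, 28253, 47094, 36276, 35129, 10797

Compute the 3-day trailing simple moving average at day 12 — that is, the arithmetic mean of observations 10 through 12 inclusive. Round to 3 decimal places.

Sum of periods 10–12: 36547 + 28253 + 47094 = 111894
Divide by 3: 111894 / 3 = 37298.000

37298.000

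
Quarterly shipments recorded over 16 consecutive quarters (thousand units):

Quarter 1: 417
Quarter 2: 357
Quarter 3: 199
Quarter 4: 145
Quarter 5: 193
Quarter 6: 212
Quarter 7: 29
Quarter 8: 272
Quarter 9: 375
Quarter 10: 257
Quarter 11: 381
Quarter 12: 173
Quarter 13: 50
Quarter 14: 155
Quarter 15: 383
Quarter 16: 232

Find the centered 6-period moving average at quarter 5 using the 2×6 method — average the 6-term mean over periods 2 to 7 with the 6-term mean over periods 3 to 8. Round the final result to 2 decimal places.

Sum over 2–7: 357 + 199 + 145 + 193 + 212 + 29 = 1135
Sum over 3–8: 199 + 145 + 193 + 212 + 29 + 272 = 1050
CMA at t=5 = (1135 + 1050) / (2·6) = 2185 / 12 = 182.08

182.08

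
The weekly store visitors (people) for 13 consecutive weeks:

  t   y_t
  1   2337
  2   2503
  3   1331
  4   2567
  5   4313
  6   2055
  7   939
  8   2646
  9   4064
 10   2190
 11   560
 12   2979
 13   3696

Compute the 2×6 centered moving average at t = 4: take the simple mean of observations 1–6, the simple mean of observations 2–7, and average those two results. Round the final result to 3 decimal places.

2401.167

Sum over 1–6: 2337 + 2503 + 1331 + 2567 + 4313 + 2055 = 15106
Sum over 2–7: 2503 + 1331 + 2567 + 4313 + 2055 + 939 = 13708
CMA at t=4 = (15106 + 13708) / (2·6) = 28814 / 12 = 2401.167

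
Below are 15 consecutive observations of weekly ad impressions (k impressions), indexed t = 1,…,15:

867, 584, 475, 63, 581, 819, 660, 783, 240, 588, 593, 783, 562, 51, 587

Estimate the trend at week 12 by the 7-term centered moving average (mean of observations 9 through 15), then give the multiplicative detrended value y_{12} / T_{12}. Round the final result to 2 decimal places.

Trend T_12 = (240 + 588 + 593 + 783 + 562 + 51 + 587) / 7 = 3404/7 = 486.2857
Ratio to trend: 783 / 486.2857 = 1.61

1.61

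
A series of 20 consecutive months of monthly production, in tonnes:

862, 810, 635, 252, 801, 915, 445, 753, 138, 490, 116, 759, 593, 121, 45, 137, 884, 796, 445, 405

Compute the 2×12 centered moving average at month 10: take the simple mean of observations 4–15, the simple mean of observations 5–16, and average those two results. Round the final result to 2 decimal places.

Sum over 4–15: 252 + 801 + 915 + 445 + 753 + 138 + 490 + 116 + 759 + 593 + 121 + 45 = 5428
Sum over 5–16: 801 + 915 + 445 + 753 + 138 + 490 + 116 + 759 + 593 + 121 + 45 + 137 = 5313
CMA at t=10 = (5428 + 5313) / (2·12) = 10741 / 24 = 447.54

447.54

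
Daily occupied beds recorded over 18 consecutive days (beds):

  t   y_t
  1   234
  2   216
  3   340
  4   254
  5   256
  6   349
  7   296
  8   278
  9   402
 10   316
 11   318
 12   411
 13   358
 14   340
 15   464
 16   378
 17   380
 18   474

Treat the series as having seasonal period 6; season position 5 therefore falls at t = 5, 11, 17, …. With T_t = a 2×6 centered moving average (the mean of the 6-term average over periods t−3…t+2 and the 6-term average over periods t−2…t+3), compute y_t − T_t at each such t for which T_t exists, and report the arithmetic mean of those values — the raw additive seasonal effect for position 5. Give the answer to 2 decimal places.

Season position 5 occurs at t = 5, 11 (where T_t is defined).
t=5: T_5 = 290.3333; y_5 − T_5 = 256 − 290.3333 = -34.3333
t=11: T_11 = 352.3333; y_11 − T_11 = 318 − 352.3333 = -34.3333
Mean deviation: (-34.3333 + -34.3333) / 2 = -34.33

-34.33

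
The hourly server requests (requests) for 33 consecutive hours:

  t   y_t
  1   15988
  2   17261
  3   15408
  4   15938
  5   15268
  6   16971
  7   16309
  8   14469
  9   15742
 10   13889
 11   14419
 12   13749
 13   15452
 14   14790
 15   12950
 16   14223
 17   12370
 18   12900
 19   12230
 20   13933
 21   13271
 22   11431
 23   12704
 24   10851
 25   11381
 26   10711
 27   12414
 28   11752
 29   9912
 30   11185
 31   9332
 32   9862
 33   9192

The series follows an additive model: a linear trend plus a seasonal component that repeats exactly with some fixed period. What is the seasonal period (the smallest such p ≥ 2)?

First differences y_{t+1} − y_t: 1273, -1853, 530, -670, 1703, -662, -1840, 1273, -1853, 530, -670, 1703, -662, -1840, 1273, -1853, …
The difference pattern repeats every 7 terms and not for any smaller step, so p = 7.

7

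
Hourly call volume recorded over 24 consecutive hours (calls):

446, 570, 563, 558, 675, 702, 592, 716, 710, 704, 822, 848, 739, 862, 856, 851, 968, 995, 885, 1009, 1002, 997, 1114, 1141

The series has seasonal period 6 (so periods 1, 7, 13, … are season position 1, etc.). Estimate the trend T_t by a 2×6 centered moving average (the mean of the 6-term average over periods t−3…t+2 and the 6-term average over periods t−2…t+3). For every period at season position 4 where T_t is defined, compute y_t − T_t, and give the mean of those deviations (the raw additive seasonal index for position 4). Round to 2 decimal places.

-39.92

Season position 4 occurs at t = 4, 10, 16 (where T_t is defined).
t=4: T_4 = 597.8333; y_4 − T_4 = 558 − 597.8333 = -39.8333
t=10: T_10 = 744.2500; y_10 − T_10 = 704 − 744.2500 = -40.2500
t=16: T_16 = 890.6667; y_16 − T_16 = 851 − 890.6667 = -39.6667
Mean deviation: (-39.8333 + -40.2500 + -39.6667) / 3 = -39.92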